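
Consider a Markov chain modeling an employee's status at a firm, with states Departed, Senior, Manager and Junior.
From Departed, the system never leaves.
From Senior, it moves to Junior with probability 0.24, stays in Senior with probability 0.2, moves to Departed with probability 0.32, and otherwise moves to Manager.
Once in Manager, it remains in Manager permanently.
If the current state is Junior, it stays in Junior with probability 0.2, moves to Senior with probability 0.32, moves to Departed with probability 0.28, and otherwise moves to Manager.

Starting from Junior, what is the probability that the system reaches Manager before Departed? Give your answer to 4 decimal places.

0.4205

Let h(s) be the probability of absorption at Manager starting from transient state s. Then h(Manager) = 1 and h(Departed) = 0. By first-step analysis:
h(Senior) = 0.32·0 + 0.2·h(Senior) + 0.24·1 + 0.24·h(Junior)
h(Junior) = 0.28·0 + 0.32·h(Senior) + 0.2·1 + 0.2·h(Junior)
Solving: h(Senior) = 0.4261, h(Junior) = 0.4205.
Starting from Junior, the probability is 0.4205.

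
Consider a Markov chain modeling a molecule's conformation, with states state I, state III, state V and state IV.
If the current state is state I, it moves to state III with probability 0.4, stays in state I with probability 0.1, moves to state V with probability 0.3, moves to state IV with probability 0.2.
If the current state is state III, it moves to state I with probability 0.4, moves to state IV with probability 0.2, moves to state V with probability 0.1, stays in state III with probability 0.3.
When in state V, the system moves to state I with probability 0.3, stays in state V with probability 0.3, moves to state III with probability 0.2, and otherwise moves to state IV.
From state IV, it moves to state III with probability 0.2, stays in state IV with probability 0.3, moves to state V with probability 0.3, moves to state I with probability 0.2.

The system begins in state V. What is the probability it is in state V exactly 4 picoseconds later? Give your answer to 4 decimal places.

0.2448

Propagate the distribution vector 4 picoseconds from state V.
After 0 picoseconds: (0.0000, 0.0000, 1.0000, 0.0000)
After 1 picosecond: (0.3000, 0.2000, 0.3000, 0.2000)
After 2 picoseconds: (0.2400, 0.2800, 0.2600, 0.2200)
After 3 picoseconds: (0.2580, 0.2760, 0.2440, 0.2220)
After 4 picoseconds: (0.2538, 0.2792, 0.2448, 0.2222)
P(in state V after 4 picoseconds) = 0.2448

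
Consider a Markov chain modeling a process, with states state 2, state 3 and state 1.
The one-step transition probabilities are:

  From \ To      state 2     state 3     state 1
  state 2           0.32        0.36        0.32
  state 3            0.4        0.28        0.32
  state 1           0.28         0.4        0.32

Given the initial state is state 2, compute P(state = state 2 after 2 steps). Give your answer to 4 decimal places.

0.3360

Sum over the intermediate state after 1 step:
P = P(state 2→state 2)·P(state 2→state 2) + P(state 2→state 3)·P(state 3→state 2) + P(state 2→state 1)·P(state 1→state 2)
  = 0.32×0.32 + 0.36×0.4 + 0.32×0.28
  = 0.1024 + 0.1440 + 0.0896 = 0.3360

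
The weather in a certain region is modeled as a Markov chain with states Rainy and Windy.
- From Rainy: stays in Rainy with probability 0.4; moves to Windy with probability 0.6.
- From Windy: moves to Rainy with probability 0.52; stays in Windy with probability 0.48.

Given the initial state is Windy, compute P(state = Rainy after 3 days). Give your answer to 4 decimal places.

Propagate the distribution vector 3 days from Windy.
After 0 days: (0.0000, 1.0000)
After 1 day: (0.5200, 0.4800)
After 2 days: (0.4576, 0.5424)
After 3 days: (0.4651, 0.5349)
P(in Rainy after 3 days) = 0.4651

0.4651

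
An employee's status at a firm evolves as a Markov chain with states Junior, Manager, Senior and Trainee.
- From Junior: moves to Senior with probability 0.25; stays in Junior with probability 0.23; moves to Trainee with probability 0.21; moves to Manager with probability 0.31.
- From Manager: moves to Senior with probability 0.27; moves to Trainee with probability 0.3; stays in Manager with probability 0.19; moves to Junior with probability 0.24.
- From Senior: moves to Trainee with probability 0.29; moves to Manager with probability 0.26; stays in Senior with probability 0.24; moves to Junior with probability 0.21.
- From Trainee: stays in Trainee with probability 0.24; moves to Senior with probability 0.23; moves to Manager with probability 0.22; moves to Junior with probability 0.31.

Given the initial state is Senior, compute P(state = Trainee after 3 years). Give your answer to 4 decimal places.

Propagate the distribution vector 3 years from Senior.
After 0 years: (0.0000, 0.0000, 1.0000, 0.0000)
After 1 year: (0.2100, 0.2600, 0.2400, 0.2900)
After 2 years: (0.2510, 0.2407, 0.2470, 0.2613)
After 3 years: (0.2484, 0.2452, 0.2471, 0.2593)
P(in Trainee after 3 years) = 0.2593

0.2593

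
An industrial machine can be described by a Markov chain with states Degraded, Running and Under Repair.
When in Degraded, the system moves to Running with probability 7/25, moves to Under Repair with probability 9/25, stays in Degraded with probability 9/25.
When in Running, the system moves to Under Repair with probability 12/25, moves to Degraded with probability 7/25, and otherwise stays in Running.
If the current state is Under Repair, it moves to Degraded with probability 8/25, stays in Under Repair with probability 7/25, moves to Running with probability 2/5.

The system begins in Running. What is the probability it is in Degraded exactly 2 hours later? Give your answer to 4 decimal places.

0.3216

Sum over the intermediate state after 1 hour:
P = P(Running→Degraded)·P(Degraded→Degraded) + P(Running→Running)·P(Running→Degraded) + P(Running→Under Repair)·P(Under Repair→Degraded)
  = 0.28×0.36 + 0.24×0.28 + 0.48×0.32
  = 0.1008 + 0.0672 + 0.1536 = 0.3216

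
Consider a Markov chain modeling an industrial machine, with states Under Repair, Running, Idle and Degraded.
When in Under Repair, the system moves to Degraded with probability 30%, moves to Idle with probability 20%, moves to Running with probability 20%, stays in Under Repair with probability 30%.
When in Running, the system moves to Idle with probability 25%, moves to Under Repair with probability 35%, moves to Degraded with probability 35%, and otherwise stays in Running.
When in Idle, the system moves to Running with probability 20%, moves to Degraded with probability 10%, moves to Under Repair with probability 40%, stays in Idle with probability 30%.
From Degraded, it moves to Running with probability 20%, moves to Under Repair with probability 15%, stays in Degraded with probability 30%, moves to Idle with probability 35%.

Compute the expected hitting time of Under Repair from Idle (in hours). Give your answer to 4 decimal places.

2.8863

Let t(s) be the expected number of hours to first reach Under Repair from state s, with t(Under Repair) = 0. Conditioning on the first hour:
t(Running) = 1 + 0.05·t(Running) + 0.25·t(Idle) + 0.35·t(Degraded)
t(Idle) = 1 + 0.2·t(Running) + 0.3·t(Idle) + 0.1·t(Degraded)
t(Degraded) = 1 + 0.2·t(Running) + 0.35·t(Idle) + 0.3·t(Degraded)
Solving: t(Running) = 3.2078, t(Idle) = 2.8863, t(Degraded) = 3.7882.
Expected hours from Idle to Under Repair: 2.8863.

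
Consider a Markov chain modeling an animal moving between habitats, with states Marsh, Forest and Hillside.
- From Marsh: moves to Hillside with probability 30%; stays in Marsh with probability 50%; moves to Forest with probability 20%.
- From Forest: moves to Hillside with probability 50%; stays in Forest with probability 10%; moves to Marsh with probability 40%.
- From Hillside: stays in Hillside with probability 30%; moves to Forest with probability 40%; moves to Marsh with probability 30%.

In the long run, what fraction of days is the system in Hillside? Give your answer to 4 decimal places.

Let the stationary distribution be π with π = πP and π_1 + π_2 + π_3 = 1.
π_1 = 0.5·π_1 + 0.4·π_2 + 0.3·π_3
π_2 = 0.2·π_1 + 0.1·π_2 + 0.4·π_3
Solving with the normalization constraint gives π = (0.4057, 0.2453, 0.3491).
So the stationary probability of Hillside is 0.3491.

0.3491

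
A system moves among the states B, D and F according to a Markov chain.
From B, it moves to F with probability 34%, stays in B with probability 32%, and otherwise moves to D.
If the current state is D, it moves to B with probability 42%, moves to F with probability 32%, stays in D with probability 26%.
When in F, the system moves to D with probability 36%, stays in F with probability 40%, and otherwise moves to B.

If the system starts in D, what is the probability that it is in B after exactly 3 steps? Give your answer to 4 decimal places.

Propagate the distribution vector 3 steps from D.
After 0 steps: (0.0000, 1.0000, 0.0000)
After 1 step: (0.4200, 0.2600, 0.3200)
After 2 steps: (0.3204, 0.3256, 0.3540)
After 3 steps: (0.3242, 0.3210, 0.3547)
P(in B after 3 steps) = 0.3242

0.3242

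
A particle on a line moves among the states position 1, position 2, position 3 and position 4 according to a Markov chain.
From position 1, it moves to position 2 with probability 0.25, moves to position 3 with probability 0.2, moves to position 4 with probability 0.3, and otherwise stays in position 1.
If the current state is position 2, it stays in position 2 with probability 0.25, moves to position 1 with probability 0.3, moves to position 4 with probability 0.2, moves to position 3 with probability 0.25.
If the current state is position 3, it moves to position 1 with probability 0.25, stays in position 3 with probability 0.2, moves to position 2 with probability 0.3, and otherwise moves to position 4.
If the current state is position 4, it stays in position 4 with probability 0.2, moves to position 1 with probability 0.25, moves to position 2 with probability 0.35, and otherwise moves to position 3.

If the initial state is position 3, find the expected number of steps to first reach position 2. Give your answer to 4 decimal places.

3.3333

Let t(s) be the expected number of steps to first reach position 2 from state s, with t(position 2) = 0. Conditioning on the first step:
t(position 1) = 1 + 0.25·t(position 1) + 0.2·t(position 3) + 0.3·t(position 4)
t(position 3) = 1 + 0.25·t(position 1) + 0.2·t(position 3) + 0.25·t(position 4)
t(position 4) = 1 + 0.25·t(position 1) + 0.2·t(position 3) + 0.2·t(position 4)
Solving: t(position 1) = 3.4921, t(position 3) = 3.3333, t(position 4) = 3.1746.
Expected steps from position 3 to position 2: 3.3333.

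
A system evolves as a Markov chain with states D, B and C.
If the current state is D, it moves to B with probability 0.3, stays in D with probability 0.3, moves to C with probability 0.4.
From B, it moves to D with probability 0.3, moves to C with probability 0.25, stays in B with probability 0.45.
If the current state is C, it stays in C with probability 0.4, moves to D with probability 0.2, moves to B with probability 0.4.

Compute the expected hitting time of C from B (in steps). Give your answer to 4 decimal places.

3.3898

Let t(s) be the expected number of steps to first reach C from state s, with t(C) = 0. Conditioning on the first step:
t(D) = 1 + 0.3·t(D) + 0.3·t(B)
t(B) = 1 + 0.3·t(D) + 0.45·t(B)
Solving: t(D) = 2.8814, t(B) = 3.3898.
Expected steps from B to C: 3.3898.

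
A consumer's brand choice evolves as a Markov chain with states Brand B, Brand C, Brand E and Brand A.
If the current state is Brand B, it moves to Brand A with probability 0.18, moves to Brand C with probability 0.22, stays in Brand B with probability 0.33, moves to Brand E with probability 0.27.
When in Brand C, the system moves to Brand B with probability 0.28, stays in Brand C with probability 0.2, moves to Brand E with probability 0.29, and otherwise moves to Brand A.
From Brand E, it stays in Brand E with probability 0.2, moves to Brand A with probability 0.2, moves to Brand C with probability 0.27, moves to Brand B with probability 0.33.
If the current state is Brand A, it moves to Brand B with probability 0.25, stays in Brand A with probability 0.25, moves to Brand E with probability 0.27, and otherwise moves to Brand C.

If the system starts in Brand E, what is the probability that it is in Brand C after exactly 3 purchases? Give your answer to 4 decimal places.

0.2307

Propagate the distribution vector 3 purchases from Brand E.
After 0 purchases: (0.0000, 0.0000, 1.0000, 0.0000)
After 1 purchase: (0.3300, 0.2700, 0.2000, 0.2000)
After 2 purchases: (0.3005, 0.2266, 0.2614, 0.2115)
After 3 purchases: (0.3018, 0.2307, 0.2562, 0.2114)
P(in Brand C after 3 purchases) = 0.2307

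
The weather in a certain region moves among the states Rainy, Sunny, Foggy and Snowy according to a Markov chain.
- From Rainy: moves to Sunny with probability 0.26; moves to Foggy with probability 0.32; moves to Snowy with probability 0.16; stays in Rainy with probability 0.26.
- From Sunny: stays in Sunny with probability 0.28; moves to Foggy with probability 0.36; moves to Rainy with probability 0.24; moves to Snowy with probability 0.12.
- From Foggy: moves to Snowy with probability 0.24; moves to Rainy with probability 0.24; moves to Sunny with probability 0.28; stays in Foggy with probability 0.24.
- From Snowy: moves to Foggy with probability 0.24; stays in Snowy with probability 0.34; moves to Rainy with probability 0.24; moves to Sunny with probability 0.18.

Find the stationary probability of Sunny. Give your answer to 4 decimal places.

0.2540

Let the stationary distribution be π with π = πP and π_1 + π_2 + π_3 + π_4 = 1.
π_1 = 0.26·π_1 + 0.24·π_2 + 0.24·π_3 + 0.24·π_4
π_2 = 0.26·π_1 + 0.28·π_2 + 0.28·π_3 + 0.18·π_4
π_3 = 0.32·π_1 + 0.36·π_2 + 0.24·π_3 + 0.24·π_4
Solving with the normalization constraint gives π = (0.2449, 0.2540, 0.2901, 0.2110).
So the stationary probability of Sunny is 0.2540.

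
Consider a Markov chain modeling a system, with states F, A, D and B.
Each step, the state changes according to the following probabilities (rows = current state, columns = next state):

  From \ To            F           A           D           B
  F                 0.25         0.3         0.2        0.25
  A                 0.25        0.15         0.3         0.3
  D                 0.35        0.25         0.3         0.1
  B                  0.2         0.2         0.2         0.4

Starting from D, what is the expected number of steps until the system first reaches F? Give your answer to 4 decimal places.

Let t(s) be the expected number of steps to first reach F from state s, with t(F) = 0. Conditioning on the first step:
t(A) = 1 + 0.15·t(A) + 0.3·t(D) + 0.3·t(B)
t(D) = 1 + 0.25·t(A) + 0.3·t(D) + 0.1·t(B)
t(B) = 1 + 0.2·t(A) + 0.2·t(D) + 0.4·t(B)
Solving: t(A) = 3.7931, t(D) = 3.3621, t(B) = 4.0517.
Expected steps from D to F: 3.3621.

3.3621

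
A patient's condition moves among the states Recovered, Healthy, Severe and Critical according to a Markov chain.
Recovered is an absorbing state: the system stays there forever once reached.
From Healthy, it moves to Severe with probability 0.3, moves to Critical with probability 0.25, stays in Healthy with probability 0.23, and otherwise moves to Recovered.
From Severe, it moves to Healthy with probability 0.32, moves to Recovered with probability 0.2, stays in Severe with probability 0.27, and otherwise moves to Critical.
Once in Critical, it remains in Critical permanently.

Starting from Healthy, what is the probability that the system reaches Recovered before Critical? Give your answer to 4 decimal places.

0.4733

Let h(s) be the probability of absorption at Recovered starting from transient state s. Then h(Recovered) = 1 and h(Critical) = 0. By first-step analysis:
h(Healthy) = 0.22·1 + 0.23·h(Healthy) + 0.3·h(Severe) + 0.25·0
h(Severe) = 0.2·1 + 0.32·h(Healthy) + 0.27·h(Severe) + 0.21·0
Solving: h(Healthy) = 0.4733, h(Severe) = 0.4814.
Starting from Healthy, the probability is 0.4733.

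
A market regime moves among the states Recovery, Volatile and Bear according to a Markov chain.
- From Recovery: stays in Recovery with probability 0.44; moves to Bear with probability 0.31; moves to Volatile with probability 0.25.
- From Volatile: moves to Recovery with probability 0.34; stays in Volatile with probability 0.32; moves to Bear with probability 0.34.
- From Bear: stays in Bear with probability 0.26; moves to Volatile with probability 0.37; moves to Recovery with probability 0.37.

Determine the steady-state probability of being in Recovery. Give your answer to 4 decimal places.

0.3879

Let the stationary distribution be π with π = πP and π_1 + π_2 + π_3 = 1.
π_1 = 0.44·π_1 + 0.34·π_2 + 0.37·π_3
π_2 = 0.25·π_1 + 0.32·π_2 + 0.37·π_3
Solving with the normalization constraint gives π = (0.3879, 0.3080, 0.3040).
So the stationary probability of Recovery is 0.3879.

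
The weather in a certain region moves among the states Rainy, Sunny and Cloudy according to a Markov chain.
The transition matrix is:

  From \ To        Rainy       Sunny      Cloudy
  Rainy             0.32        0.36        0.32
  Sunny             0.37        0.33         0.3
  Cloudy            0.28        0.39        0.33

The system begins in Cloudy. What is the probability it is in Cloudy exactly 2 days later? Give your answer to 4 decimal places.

0.3155

Sum over the intermediate state after 1 day:
P = P(Cloudy→Rainy)·P(Rainy→Cloudy) + P(Cloudy→Sunny)·P(Sunny→Cloudy) + P(Cloudy→Cloudy)·P(Cloudy→Cloudy)
  = 0.28×0.32 + 0.39×0.3 + 0.33×0.33
  = 0.0896 + 0.1170 + 0.1089 = 0.3155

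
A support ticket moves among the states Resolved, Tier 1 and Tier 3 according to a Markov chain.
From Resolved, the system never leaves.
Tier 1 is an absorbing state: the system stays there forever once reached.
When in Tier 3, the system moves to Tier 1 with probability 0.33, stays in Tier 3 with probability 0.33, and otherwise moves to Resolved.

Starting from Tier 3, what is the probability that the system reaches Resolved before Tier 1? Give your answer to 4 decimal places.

0.5075

Let h(s) be the probability of absorption at Resolved starting from transient state s. Then h(Resolved) = 1 and h(Tier 1) = 0. By first-step analysis:
h(Tier 3) = 0.34·1 + 0.33·0 + 0.33·h(Tier 3)
Solving: h(Tier 3) = 0.5075.
Starting from Tier 3, the probability is 0.5075.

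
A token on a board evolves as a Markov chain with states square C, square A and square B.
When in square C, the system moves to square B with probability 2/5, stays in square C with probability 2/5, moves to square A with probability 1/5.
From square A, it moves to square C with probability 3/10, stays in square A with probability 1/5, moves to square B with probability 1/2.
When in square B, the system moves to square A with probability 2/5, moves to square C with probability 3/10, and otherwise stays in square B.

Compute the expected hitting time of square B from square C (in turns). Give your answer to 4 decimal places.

Let t(s) be the expected number of turns to first reach square B from state s, with t(square B) = 0. Conditioning on the first turn:
t(square C) = 1 + 0.4·t(square C) + 0.2·t(square A)
t(square A) = 1 + 0.3·t(square C) + 0.2·t(square A)
Solving: t(square C) = 2.3810, t(square A) = 2.1429.
Expected turns from square C to square B: 2.3810.

2.3810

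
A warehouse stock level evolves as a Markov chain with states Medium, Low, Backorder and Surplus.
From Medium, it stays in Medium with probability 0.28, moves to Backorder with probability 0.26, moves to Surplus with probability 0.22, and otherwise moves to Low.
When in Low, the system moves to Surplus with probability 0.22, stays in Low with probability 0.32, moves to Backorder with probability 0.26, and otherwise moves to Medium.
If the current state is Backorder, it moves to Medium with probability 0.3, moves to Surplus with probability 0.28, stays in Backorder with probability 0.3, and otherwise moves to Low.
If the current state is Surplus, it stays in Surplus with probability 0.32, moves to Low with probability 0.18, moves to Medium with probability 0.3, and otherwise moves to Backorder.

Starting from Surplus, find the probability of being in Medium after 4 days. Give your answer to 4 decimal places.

0.2734

Propagate the distribution vector 4 days from Surplus.
After 0 days: (0.0000, 0.0000, 0.0000, 1.0000)
After 1 day: (0.3000, 0.1800, 0.2000, 0.3200)
After 2 days: (0.2760, 0.2112, 0.2488, 0.2640)
After 3 days: (0.2734, 0.2112, 0.2541, 0.2613)
After 4 days: (0.2734, 0.2107, 0.2545, 0.2614)
P(in Medium after 4 days) = 0.2734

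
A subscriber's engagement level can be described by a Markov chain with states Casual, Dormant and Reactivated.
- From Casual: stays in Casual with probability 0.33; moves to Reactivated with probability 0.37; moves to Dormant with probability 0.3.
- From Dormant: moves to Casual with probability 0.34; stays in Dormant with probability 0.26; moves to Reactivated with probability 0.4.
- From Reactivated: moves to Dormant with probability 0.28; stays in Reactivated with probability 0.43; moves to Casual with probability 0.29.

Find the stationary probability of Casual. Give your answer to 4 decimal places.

0.3167

Let the stationary distribution be π with π = πP and π_1 + π_2 + π_3 = 1.
π_1 = 0.33·π_1 + 0.34·π_2 + 0.29·π_3
π_2 = 0.3·π_1 + 0.26·π_2 + 0.28·π_3
Solving with the normalization constraint gives π = (0.3167, 0.2807, 0.4026).
So the stationary probability of Casual is 0.3167.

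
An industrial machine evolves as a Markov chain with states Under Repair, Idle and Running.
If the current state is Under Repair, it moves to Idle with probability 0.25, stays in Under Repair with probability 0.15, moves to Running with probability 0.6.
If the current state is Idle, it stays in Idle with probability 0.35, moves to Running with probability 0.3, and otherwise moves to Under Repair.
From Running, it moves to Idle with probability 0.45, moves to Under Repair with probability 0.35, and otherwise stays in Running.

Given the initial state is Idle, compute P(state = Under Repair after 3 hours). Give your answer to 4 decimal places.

Propagate the distribution vector 3 hours from Idle.
After 0 hours: (0.0000, 1.0000, 0.0000)
After 1 hour: (0.3500, 0.3500, 0.3000)
After 2 hours: (0.2800, 0.3450, 0.3750)
After 3 hours: (0.2940, 0.3595, 0.3465)
P(in Under Repair after 3 hours) = 0.2940

0.2940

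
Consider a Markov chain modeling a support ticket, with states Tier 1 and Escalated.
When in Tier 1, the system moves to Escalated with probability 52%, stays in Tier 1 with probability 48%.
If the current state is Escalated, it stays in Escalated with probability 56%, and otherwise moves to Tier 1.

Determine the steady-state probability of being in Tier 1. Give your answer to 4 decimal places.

Let the stationary distribution be π with π = πP and π_1 + π_2 = 1.
π_1 = 0.48·π_1 + 0.44·π_2
Solving with the normalization constraint gives π = (0.4583, 0.5417).
So the stationary probability of Tier 1 is 0.4583.

0.4583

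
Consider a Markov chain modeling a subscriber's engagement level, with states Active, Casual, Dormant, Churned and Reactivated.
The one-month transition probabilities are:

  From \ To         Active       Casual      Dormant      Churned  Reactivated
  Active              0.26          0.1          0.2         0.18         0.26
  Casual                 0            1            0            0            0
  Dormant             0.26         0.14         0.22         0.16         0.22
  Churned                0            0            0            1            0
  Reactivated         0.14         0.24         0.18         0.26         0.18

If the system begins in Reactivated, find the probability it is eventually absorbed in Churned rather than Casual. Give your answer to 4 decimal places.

Let h(s) be the probability of absorption at Churned starting from transient state s. Then h(Churned) = 1 and h(Casual) = 0. By first-step analysis:
h(Active) = 0.26·h(Active) + 0.1·0 + 0.2·h(Dormant) + 0.18·1 + 0.26·h(Reactivated)
h(Dormant) = 0.26·h(Active) + 0.14·0 + 0.22·h(Dormant) + 0.16·1 + 0.22·h(Reactivated)
h(Reactivated) = 0.14·h(Active) + 0.24·0 + 0.18·h(Dormant) + 0.26·1 + 0.18·h(Reactivated)
Solving: h(Active) = 0.5806, h(Dormant) = 0.5501, h(Reactivated) = 0.5370.
Starting from Reactivated, the probability is 0.5370.

0.5370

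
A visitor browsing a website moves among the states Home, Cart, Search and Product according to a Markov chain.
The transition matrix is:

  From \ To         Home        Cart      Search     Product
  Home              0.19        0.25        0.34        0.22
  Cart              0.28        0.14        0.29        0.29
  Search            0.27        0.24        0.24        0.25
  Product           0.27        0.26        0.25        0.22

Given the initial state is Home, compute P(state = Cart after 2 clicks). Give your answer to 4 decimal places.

Propagate the distribution vector 2 clicks from Home.
After 0 clicks: (1.0000, 0.0000, 0.0000, 0.0000)
After 1 click: (0.1900, 0.2500, 0.3400, 0.2200)
After 2 clicks: (0.2573, 0.2213, 0.2737, 0.2477)
P(in Cart after 2 clicks) = 0.2213

0.2213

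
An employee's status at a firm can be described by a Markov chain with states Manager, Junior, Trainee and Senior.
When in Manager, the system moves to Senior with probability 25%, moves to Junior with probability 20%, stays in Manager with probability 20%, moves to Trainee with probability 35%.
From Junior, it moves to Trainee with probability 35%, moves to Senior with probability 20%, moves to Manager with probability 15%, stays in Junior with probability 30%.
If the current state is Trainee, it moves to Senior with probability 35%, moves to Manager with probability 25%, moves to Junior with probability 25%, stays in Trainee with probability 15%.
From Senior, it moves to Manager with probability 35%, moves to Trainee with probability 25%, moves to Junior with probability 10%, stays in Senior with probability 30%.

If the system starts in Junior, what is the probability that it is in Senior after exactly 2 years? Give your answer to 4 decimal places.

Propagate the distribution vector 2 years from Junior.
After 0 years: (0.0000, 1.0000, 0.0000, 0.0000)
After 1 year: (0.1500, 0.3000, 0.3500, 0.2000)
After 2 years: (0.2325, 0.2275, 0.2600, 0.2800)
P(in Senior after 2 years) = 0.2800

0.2800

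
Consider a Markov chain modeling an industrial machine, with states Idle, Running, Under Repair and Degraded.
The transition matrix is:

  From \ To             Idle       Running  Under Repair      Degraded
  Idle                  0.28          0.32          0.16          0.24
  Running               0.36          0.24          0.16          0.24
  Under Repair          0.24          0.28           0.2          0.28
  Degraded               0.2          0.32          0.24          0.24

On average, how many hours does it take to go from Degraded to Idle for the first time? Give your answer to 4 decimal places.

Let t(s) be the expected number of hours to first reach Idle from state s, with t(Idle) = 0. Conditioning on the first hour:
t(Running) = 1 + 0.24·t(Running) + 0.16·t(Under Repair) + 0.24·t(Degraded)
t(Under Repair) = 1 + 0.28·t(Running) + 0.2·t(Under Repair) + 0.28·t(Degraded)
t(Degraded) = 1 + 0.32·t(Running) + 0.24·t(Under Repair) + 0.24·t(Degraded)
Solving: t(Running) = 3.3565, t(Under Repair) = 3.8000, t(Degraded) = 3.9291.
Expected hours from Degraded to Idle: 3.9291.

3.9291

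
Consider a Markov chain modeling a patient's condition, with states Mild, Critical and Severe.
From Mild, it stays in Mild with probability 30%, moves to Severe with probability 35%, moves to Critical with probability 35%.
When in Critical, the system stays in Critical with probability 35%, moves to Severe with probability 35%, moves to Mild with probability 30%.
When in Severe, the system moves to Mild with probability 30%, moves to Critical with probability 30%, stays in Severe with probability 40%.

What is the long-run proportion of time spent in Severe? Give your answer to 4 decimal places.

Let the stationary distribution be π with π = πP and π_1 + π_2 + π_3 = 1.
π_1 = 0.3·π_1 + 0.3·π_2 + 0.3·π_3
π_2 = 0.35·π_1 + 0.35·π_2 + 0.3·π_3
Solving with the normalization constraint gives π = (0.3000, 0.3316, 0.3684).
So the stationary probability of Severe is 0.3684.

0.3684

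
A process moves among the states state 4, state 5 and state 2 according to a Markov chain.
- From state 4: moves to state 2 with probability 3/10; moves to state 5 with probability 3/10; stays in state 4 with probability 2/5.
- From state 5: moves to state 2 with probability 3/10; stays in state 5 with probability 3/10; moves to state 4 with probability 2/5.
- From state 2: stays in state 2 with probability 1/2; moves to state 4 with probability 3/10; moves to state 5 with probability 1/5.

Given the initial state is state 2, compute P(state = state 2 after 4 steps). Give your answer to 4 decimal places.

0.3760

Propagate the distribution vector 4 steps from state 2.
After 0 steps: (0.0000, 0.0000, 1.0000)
After 1 step: (0.3000, 0.2000, 0.5000)
After 2 steps: (0.3500, 0.2500, 0.4000)
After 3 steps: (0.3600, 0.2600, 0.3800)
After 4 steps: (0.3620, 0.2620, 0.3760)
P(in state 2 after 4 steps) = 0.3760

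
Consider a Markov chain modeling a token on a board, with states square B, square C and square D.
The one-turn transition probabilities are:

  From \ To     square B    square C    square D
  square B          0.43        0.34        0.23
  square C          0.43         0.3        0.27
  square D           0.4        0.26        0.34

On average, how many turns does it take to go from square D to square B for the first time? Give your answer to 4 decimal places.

Let t(s) be the expected number of turns to first reach square B from state s, with t(square B) = 0. Conditioning on the first turn:
t(square C) = 1 + 0.3·t(square C) + 0.27·t(square D)
t(square D) = 1 + 0.26·t(square C) + 0.34·t(square D)
Solving: t(square C) = 2.3737, t(square D) = 2.4502.
Expected turns from square D to square B: 2.4502.

2.4502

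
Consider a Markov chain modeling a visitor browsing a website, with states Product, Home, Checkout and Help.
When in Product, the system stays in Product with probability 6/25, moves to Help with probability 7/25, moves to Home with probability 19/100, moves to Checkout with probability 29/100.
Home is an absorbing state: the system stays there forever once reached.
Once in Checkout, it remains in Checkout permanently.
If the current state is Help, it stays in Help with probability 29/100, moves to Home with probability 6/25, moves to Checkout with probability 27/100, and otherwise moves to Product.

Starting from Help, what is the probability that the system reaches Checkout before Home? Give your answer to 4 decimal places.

Let h(s) be the probability of absorption at Checkout starting from transient state s. Then h(Checkout) = 1 and h(Home) = 0. By first-step analysis:
h(Product) = 0.24·h(Product) + 0.19·0 + 0.29·1 + 0.28·h(Help)
h(Help) = 0.2·h(Product) + 0.24·0 + 0.27·1 + 0.29·h(Help)
Solving: h(Product) = 0.5821, h(Help) = 0.5443.
Starting from Help, the probability is 0.5443.

0.5443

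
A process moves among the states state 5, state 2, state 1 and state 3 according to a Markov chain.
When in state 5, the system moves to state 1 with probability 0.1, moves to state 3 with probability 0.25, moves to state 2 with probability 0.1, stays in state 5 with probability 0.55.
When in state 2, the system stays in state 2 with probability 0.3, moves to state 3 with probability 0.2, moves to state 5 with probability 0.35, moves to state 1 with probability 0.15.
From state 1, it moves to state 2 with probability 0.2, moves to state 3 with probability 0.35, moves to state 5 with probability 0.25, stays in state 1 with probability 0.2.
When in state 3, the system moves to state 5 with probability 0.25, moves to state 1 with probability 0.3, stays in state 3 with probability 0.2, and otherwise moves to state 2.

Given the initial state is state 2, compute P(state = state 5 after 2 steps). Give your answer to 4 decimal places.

0.3850

Propagate the distribution vector 2 steps from state 2.
After 0 steps: (0.0000, 1.0000, 0.0000, 0.0000)
After 1 step: (0.3500, 0.3000, 0.1500, 0.2000)
After 2 steps: (0.3850, 0.2050, 0.1700, 0.2400)
P(in state 5 after 2 steps) = 0.3850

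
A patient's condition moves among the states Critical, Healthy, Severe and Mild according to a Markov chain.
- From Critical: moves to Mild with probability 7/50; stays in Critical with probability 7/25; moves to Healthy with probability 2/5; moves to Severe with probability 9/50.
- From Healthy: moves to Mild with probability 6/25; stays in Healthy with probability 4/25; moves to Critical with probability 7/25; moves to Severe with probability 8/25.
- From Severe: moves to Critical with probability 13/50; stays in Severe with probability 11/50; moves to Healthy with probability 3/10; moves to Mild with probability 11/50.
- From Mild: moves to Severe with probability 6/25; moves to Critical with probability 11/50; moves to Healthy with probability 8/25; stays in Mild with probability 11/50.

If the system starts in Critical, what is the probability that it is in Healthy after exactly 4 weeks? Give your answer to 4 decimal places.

Propagate the distribution vector 4 weeks from Critical.
After 0 weeks: (1.0000, 0.0000, 0.0000, 0.0000)
After 1 week: (0.2800, 0.4000, 0.1800, 0.1400)
After 2 weeks: (0.2680, 0.2748, 0.2516, 0.2056)
After 3 weeks: (0.2626, 0.2924, 0.2409, 0.2041)
After 4 weeks: (0.2629, 0.2894, 0.2428, 0.2048)
P(in Healthy after 4 weeks) = 0.2894

0.2894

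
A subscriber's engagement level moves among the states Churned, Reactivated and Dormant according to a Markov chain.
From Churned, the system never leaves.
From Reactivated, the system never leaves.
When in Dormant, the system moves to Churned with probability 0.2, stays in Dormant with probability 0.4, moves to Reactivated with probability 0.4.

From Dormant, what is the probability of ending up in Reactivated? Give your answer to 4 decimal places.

0.6667

Let h(s) be the probability of absorption at Reactivated starting from transient state s. Then h(Reactivated) = 1 and h(Churned) = 0. By first-step analysis:
h(Dormant) = 0.2·0 + 0.4·1 + 0.4·h(Dormant)
Solving: h(Dormant) = 0.6667.
Starting from Dormant, the probability is 0.6667.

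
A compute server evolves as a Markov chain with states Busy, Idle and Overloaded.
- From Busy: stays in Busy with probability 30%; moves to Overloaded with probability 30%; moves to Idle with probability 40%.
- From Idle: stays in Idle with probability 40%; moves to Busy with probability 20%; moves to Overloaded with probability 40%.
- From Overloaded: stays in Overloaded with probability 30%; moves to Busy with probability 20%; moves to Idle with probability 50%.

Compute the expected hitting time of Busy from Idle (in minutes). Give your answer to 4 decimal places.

Let t(s) be the expected number of minutes to first reach Busy from state s, with t(Busy) = 0. Conditioning on the first minute:
t(Idle) = 1 + 0.4·t(Idle) + 0.4·t(Overloaded)
t(Overloaded) = 1 + 0.5·t(Idle) + 0.3·t(Overloaded)
Solving: t(Idle) = 5.0000, t(Overloaded) = 5.0000.
Expected minutes from Idle to Busy: 5.0000.

5.0000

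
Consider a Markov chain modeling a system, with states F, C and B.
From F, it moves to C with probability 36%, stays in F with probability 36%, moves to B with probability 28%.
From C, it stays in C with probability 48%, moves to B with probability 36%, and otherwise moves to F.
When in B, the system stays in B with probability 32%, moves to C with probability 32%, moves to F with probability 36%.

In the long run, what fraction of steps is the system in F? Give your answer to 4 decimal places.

Let the stationary distribution be π with π = πP and π_1 + π_2 + π_3 = 1.
π_1 = 0.36·π_1 + 0.16·π_2 + 0.36·π_3
π_2 = 0.36·π_1 + 0.48·π_2 + 0.32·π_3
Solving with the normalization constraint gives π = (0.2811, 0.3943, 0.3245).
So the stationary probability of F is 0.2811.

0.2811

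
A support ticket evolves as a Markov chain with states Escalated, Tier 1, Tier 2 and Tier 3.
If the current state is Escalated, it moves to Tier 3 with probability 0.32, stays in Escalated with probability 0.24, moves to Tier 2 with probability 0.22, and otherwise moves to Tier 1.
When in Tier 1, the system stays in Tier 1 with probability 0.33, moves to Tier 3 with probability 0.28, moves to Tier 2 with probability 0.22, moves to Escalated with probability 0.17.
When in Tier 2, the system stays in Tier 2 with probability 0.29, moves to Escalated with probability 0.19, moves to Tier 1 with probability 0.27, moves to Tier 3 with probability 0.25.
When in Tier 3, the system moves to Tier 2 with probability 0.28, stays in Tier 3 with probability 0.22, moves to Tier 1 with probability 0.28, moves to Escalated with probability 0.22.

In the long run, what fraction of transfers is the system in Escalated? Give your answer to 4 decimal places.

0.2025

Let the stationary distribution be π with π = πP and π_1 + π_2 + π_3 + π_4 = 1.
π_1 = 0.24·π_1 + 0.17·π_2 + 0.19·π_3 + 0.22·π_4
π_2 = 0.22·π_1 + 0.33·π_2 + 0.27·π_3 + 0.28·π_4
π_3 = 0.22·π_1 + 0.22·π_2 + 0.29·π_3 + 0.28·π_4
Solving with the normalization constraint gives π = (0.2025, 0.2793, 0.2536, 0.2646).
So the stationary probability of Escalated is 0.2025.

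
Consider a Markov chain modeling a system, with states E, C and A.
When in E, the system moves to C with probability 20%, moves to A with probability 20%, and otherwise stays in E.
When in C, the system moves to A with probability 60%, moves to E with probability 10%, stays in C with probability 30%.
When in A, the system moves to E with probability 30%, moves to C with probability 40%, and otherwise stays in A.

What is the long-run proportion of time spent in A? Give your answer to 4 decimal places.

0.3562

Let the stationary distribution be π with π = πP and π_1 + π_2 + π_3 = 1.
π_1 = 0.6·π_1 + 0.1·π_2 + 0.3·π_3
π_2 = 0.2·π_1 + 0.3·π_2 + 0.4·π_3
Solving with the normalization constraint gives π = (0.3425, 0.3014, 0.3562).
So the stationary probability of A is 0.3562.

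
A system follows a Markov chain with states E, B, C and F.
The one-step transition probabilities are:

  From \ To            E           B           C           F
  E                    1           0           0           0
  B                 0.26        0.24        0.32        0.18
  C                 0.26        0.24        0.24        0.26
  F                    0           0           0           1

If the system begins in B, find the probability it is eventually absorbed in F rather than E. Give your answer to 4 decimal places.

0.4393

Let h(s) be the probability of absorption at F starting from transient state s. Then h(F) = 1 and h(E) = 0. By first-step analysis:
h(B) = 0.26·0 + 0.24·h(B) + 0.32·h(C) + 0.18·1
h(C) = 0.26·0 + 0.24·h(B) + 0.24·h(C) + 0.26·1
Solving: h(B) = 0.4393, h(C) = 0.4808.
Starting from B, the probability is 0.4393.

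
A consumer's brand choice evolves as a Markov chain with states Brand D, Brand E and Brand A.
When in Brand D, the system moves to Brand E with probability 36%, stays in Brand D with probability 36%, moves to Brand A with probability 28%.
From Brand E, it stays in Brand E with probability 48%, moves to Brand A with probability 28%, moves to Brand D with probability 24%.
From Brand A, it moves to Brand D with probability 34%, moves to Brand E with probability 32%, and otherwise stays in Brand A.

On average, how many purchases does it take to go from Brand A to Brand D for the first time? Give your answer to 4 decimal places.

3.3123

Let t(s) be the expected number of purchases to first reach Brand D from state s, with t(Brand D) = 0. Conditioning on the first purchase:
t(Brand E) = 1 + 0.48·t(Brand E) + 0.28·t(Brand A)
t(Brand A) = 1 + 0.32·t(Brand E) + 0.34·t(Brand A)
Solving: t(Brand E) = 3.7066, t(Brand A) = 3.3123.
Expected purchases from Brand A to Brand D: 3.3123.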